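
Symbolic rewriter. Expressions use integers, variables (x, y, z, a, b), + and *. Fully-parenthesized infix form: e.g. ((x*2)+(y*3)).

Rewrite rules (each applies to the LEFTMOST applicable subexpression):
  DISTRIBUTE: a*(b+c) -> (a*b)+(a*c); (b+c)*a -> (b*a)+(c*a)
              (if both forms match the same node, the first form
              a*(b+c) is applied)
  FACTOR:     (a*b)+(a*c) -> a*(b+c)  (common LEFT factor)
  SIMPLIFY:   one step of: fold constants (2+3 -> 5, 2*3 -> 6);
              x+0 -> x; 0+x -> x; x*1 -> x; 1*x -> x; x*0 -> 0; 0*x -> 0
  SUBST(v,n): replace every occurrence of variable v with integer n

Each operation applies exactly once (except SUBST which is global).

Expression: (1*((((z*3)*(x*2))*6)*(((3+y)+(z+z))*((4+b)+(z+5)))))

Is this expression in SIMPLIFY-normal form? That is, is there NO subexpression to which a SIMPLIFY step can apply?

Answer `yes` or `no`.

Answer: no

Derivation:
Expression: (1*((((z*3)*(x*2))*6)*(((3+y)+(z+z))*((4+b)+(z+5)))))
Scanning for simplifiable subexpressions (pre-order)...
  at root: (1*((((z*3)*(x*2))*6)*(((3+y)+(z+z))*((4+b)+(z+5))))) (SIMPLIFIABLE)
  at R: ((((z*3)*(x*2))*6)*(((3+y)+(z+z))*((4+b)+(z+5)))) (not simplifiable)
  at RL: (((z*3)*(x*2))*6) (not simplifiable)
  at RLL: ((z*3)*(x*2)) (not simplifiable)
  at RLLL: (z*3) (not simplifiable)
  at RLLR: (x*2) (not simplifiable)
  at RR: (((3+y)+(z+z))*((4+b)+(z+5))) (not simplifiable)
  at RRL: ((3+y)+(z+z)) (not simplifiable)
  at RRLL: (3+y) (not simplifiable)
  at RRLR: (z+z) (not simplifiable)
  at RRR: ((4+b)+(z+5)) (not simplifiable)
  at RRRL: (4+b) (not simplifiable)
  at RRRR: (z+5) (not simplifiable)
Found simplifiable subexpr at path root: (1*((((z*3)*(x*2))*6)*(((3+y)+(z+z))*((4+b)+(z+5)))))
One SIMPLIFY step would give: ((((z*3)*(x*2))*6)*(((3+y)+(z+z))*((4+b)+(z+5))))
-> NOT in normal form.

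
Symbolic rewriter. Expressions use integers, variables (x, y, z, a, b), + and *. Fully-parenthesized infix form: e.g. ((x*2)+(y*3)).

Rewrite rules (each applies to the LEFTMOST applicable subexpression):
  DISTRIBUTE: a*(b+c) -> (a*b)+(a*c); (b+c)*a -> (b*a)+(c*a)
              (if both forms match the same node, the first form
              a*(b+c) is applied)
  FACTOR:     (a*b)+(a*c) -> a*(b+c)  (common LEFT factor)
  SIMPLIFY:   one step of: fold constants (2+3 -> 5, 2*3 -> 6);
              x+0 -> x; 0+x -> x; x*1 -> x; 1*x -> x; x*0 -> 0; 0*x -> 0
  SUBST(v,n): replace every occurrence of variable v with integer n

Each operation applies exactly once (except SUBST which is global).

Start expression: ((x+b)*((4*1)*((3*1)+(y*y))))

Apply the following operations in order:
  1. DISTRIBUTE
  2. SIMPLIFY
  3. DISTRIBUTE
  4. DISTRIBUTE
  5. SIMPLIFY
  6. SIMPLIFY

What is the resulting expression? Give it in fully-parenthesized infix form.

Answer: (((x*12)+(x*(4*(y*y))))+(b*((4*1)*((3*1)+(y*y)))))

Derivation:
Start: ((x+b)*((4*1)*((3*1)+(y*y))))
Apply DISTRIBUTE at root (target: ((x+b)*((4*1)*((3*1)+(y*y))))): ((x+b)*((4*1)*((3*1)+(y*y)))) -> ((x*((4*1)*((3*1)+(y*y))))+(b*((4*1)*((3*1)+(y*y)))))
Apply SIMPLIFY at LRL (target: (4*1)): ((x*((4*1)*((3*1)+(y*y))))+(b*((4*1)*((3*1)+(y*y))))) -> ((x*(4*((3*1)+(y*y))))+(b*((4*1)*((3*1)+(y*y)))))
Apply DISTRIBUTE at LR (target: (4*((3*1)+(y*y)))): ((x*(4*((3*1)+(y*y))))+(b*((4*1)*((3*1)+(y*y))))) -> ((x*((4*(3*1))+(4*(y*y))))+(b*((4*1)*((3*1)+(y*y)))))
Apply DISTRIBUTE at L (target: (x*((4*(3*1))+(4*(y*y))))): ((x*((4*(3*1))+(4*(y*y))))+(b*((4*1)*((3*1)+(y*y))))) -> (((x*(4*(3*1)))+(x*(4*(y*y))))+(b*((4*1)*((3*1)+(y*y)))))
Apply SIMPLIFY at LLRR (target: (3*1)): (((x*(4*(3*1)))+(x*(4*(y*y))))+(b*((4*1)*((3*1)+(y*y))))) -> (((x*(4*3))+(x*(4*(y*y))))+(b*((4*1)*((3*1)+(y*y)))))
Apply SIMPLIFY at LLR (target: (4*3)): (((x*(4*3))+(x*(4*(y*y))))+(b*((4*1)*((3*1)+(y*y))))) -> (((x*12)+(x*(4*(y*y))))+(b*((4*1)*((3*1)+(y*y)))))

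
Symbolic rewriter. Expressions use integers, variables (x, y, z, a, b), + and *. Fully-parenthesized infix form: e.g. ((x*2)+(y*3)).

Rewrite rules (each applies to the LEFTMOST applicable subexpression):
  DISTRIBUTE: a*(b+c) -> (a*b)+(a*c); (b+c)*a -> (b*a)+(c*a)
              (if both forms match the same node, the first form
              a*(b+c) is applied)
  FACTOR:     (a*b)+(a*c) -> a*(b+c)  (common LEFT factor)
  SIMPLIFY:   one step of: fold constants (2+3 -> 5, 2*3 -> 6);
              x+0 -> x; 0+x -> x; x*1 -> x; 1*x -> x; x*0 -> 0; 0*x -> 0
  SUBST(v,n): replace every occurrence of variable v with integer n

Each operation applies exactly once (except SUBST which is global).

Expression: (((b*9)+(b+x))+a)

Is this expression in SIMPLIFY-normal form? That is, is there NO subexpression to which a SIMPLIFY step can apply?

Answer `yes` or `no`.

Expression: (((b*9)+(b+x))+a)
Scanning for simplifiable subexpressions (pre-order)...
  at root: (((b*9)+(b+x))+a) (not simplifiable)
  at L: ((b*9)+(b+x)) (not simplifiable)
  at LL: (b*9) (not simplifiable)
  at LR: (b+x) (not simplifiable)
Result: no simplifiable subexpression found -> normal form.

Answer: yes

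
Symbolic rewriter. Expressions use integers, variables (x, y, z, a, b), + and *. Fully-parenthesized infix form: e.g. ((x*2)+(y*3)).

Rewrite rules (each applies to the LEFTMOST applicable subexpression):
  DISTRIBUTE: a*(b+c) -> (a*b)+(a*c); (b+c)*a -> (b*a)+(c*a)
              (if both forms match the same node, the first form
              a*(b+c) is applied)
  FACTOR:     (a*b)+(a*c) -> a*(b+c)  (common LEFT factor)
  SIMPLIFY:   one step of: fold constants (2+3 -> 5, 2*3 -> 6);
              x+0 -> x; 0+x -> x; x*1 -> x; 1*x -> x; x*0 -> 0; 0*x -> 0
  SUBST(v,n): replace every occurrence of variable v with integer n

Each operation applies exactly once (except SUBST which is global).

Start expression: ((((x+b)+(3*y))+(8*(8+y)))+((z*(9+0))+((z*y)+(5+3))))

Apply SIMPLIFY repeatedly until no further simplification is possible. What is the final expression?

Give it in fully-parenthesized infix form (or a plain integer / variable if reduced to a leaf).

Answer: ((((x+b)+(3*y))+(8*(8+y)))+((z*9)+((z*y)+8)))

Derivation:
Start: ((((x+b)+(3*y))+(8*(8+y)))+((z*(9+0))+((z*y)+(5+3))))
Step 1: at RLR: (9+0) -> 9; overall: ((((x+b)+(3*y))+(8*(8+y)))+((z*(9+0))+((z*y)+(5+3)))) -> ((((x+b)+(3*y))+(8*(8+y)))+((z*9)+((z*y)+(5+3))))
Step 2: at RRR: (5+3) -> 8; overall: ((((x+b)+(3*y))+(8*(8+y)))+((z*9)+((z*y)+(5+3)))) -> ((((x+b)+(3*y))+(8*(8+y)))+((z*9)+((z*y)+8)))
Fixed point: ((((x+b)+(3*y))+(8*(8+y)))+((z*9)+((z*y)+8)))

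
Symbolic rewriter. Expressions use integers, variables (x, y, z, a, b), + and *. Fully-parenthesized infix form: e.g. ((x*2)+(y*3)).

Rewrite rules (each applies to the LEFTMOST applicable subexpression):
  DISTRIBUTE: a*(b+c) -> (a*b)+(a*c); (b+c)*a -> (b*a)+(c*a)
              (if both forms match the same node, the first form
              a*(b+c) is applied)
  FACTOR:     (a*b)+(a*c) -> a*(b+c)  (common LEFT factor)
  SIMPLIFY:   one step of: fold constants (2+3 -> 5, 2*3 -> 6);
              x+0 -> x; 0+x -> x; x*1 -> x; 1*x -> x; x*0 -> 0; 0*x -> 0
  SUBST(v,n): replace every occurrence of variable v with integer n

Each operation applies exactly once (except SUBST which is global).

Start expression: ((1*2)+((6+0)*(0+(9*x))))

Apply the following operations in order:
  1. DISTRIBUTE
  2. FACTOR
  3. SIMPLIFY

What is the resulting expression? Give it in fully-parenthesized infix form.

Start: ((1*2)+((6+0)*(0+(9*x))))
Apply DISTRIBUTE at R (target: ((6+0)*(0+(9*x)))): ((1*2)+((6+0)*(0+(9*x)))) -> ((1*2)+(((6+0)*0)+((6+0)*(9*x))))
Apply FACTOR at R (target: (((6+0)*0)+((6+0)*(9*x)))): ((1*2)+(((6+0)*0)+((6+0)*(9*x)))) -> ((1*2)+((6+0)*(0+(9*x))))
Apply SIMPLIFY at L (target: (1*2)): ((1*2)+((6+0)*(0+(9*x)))) -> (2+((6+0)*(0+(9*x))))

Answer: (2+((6+0)*(0+(9*x))))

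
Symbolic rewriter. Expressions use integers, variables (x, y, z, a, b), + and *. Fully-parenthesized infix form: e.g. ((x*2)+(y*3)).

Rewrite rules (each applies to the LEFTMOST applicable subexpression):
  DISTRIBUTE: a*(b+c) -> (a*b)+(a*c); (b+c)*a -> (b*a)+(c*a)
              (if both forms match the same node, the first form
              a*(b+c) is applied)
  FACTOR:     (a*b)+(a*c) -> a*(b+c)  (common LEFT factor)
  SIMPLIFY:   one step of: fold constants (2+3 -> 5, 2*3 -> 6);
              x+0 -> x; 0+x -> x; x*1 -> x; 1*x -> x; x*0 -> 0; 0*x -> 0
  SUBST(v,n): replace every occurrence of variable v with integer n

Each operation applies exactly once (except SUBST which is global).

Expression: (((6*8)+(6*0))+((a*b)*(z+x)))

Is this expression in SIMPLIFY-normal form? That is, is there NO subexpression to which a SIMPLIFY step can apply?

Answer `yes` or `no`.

Expression: (((6*8)+(6*0))+((a*b)*(z+x)))
Scanning for simplifiable subexpressions (pre-order)...
  at root: (((6*8)+(6*0))+((a*b)*(z+x))) (not simplifiable)
  at L: ((6*8)+(6*0)) (not simplifiable)
  at LL: (6*8) (SIMPLIFIABLE)
  at LR: (6*0) (SIMPLIFIABLE)
  at R: ((a*b)*(z+x)) (not simplifiable)
  at RL: (a*b) (not simplifiable)
  at RR: (z+x) (not simplifiable)
Found simplifiable subexpr at path LL: (6*8)
One SIMPLIFY step would give: ((48+(6*0))+((a*b)*(z+x)))
-> NOT in normal form.

Answer: no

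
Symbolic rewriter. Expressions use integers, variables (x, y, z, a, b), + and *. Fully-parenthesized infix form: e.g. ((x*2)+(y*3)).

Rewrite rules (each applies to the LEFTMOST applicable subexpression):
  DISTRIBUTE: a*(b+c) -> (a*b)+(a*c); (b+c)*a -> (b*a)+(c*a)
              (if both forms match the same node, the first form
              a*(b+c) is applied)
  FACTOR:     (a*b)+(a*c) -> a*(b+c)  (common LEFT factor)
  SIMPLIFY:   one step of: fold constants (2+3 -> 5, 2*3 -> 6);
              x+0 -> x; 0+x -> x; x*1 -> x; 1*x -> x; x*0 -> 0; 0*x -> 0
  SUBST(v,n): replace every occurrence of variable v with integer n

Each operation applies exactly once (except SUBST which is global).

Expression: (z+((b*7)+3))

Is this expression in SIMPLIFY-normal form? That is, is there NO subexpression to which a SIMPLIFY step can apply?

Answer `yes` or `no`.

Expression: (z+((b*7)+3))
Scanning for simplifiable subexpressions (pre-order)...
  at root: (z+((b*7)+3)) (not simplifiable)
  at R: ((b*7)+3) (not simplifiable)
  at RL: (b*7) (not simplifiable)
Result: no simplifiable subexpression found -> normal form.

Answer: yes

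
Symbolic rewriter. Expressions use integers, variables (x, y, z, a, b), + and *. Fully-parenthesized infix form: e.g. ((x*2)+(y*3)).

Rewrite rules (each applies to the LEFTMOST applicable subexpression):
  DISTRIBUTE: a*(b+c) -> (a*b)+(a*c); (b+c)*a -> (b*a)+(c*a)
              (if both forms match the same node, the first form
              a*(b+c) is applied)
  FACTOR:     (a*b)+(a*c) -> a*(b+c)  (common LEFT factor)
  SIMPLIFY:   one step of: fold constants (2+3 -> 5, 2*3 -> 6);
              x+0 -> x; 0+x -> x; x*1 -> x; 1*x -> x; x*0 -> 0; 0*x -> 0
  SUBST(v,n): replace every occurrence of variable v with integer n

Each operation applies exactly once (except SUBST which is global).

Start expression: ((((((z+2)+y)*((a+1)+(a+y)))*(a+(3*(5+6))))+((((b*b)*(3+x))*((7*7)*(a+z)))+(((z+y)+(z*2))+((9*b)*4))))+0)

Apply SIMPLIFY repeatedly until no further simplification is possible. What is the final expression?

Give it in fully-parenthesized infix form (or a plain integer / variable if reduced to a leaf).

Start: ((((((z+2)+y)*((a+1)+(a+y)))*(a+(3*(5+6))))+((((b*b)*(3+x))*((7*7)*(a+z)))+(((z+y)+(z*2))+((9*b)*4))))+0)
Step 1: at root: ((((((z+2)+y)*((a+1)+(a+y)))*(a+(3*(5+6))))+((((b*b)*(3+x))*((7*7)*(a+z)))+(((z+y)+(z*2))+((9*b)*4))))+0) -> (((((z+2)+y)*((a+1)+(a+y)))*(a+(3*(5+6))))+((((b*b)*(3+x))*((7*7)*(a+z)))+(((z+y)+(z*2))+((9*b)*4)))); overall: ((((((z+2)+y)*((a+1)+(a+y)))*(a+(3*(5+6))))+((((b*b)*(3+x))*((7*7)*(a+z)))+(((z+y)+(z*2))+((9*b)*4))))+0) -> (((((z+2)+y)*((a+1)+(a+y)))*(a+(3*(5+6))))+((((b*b)*(3+x))*((7*7)*(a+z)))+(((z+y)+(z*2))+((9*b)*4))))
Step 2: at LRRR: (5+6) -> 11; overall: (((((z+2)+y)*((a+1)+(a+y)))*(a+(3*(5+6))))+((((b*b)*(3+x))*((7*7)*(a+z)))+(((z+y)+(z*2))+((9*b)*4)))) -> (((((z+2)+y)*((a+1)+(a+y)))*(a+(3*11)))+((((b*b)*(3+x))*((7*7)*(a+z)))+(((z+y)+(z*2))+((9*b)*4))))
Step 3: at LRR: (3*11) -> 33; overall: (((((z+2)+y)*((a+1)+(a+y)))*(a+(3*11)))+((((b*b)*(3+x))*((7*7)*(a+z)))+(((z+y)+(z*2))+((9*b)*4)))) -> (((((z+2)+y)*((a+1)+(a+y)))*(a+33))+((((b*b)*(3+x))*((7*7)*(a+z)))+(((z+y)+(z*2))+((9*b)*4))))
Step 4: at RLRL: (7*7) -> 49; overall: (((((z+2)+y)*((a+1)+(a+y)))*(a+33))+((((b*b)*(3+x))*((7*7)*(a+z)))+(((z+y)+(z*2))+((9*b)*4)))) -> (((((z+2)+y)*((a+1)+(a+y)))*(a+33))+((((b*b)*(3+x))*(49*(a+z)))+(((z+y)+(z*2))+((9*b)*4))))
Fixed point: (((((z+2)+y)*((a+1)+(a+y)))*(a+33))+((((b*b)*(3+x))*(49*(a+z)))+(((z+y)+(z*2))+((9*b)*4))))

Answer: (((((z+2)+y)*((a+1)+(a+y)))*(a+33))+((((b*b)*(3+x))*(49*(a+z)))+(((z+y)+(z*2))+((9*b)*4))))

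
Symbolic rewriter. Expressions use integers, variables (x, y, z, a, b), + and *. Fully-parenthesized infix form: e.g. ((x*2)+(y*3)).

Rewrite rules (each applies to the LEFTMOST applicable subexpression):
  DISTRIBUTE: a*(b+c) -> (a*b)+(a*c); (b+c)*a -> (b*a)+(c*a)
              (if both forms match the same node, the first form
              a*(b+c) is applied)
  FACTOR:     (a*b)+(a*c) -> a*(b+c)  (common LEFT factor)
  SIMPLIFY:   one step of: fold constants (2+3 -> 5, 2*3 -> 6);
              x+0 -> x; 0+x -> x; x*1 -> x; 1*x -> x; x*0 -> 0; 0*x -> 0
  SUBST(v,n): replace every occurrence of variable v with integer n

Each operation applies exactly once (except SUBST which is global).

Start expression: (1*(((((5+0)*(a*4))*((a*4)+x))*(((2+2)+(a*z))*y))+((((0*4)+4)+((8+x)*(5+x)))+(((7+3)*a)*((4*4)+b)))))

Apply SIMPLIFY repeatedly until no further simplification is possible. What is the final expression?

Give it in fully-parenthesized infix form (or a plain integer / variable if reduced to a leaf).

Answer: ((((5*(a*4))*((a*4)+x))*((4+(a*z))*y))+((4+((8+x)*(5+x)))+((10*a)*(16+b))))

Derivation:
Start: (1*(((((5+0)*(a*4))*((a*4)+x))*(((2+2)+(a*z))*y))+((((0*4)+4)+((8+x)*(5+x)))+(((7+3)*a)*((4*4)+b)))))
Step 1: at root: (1*(((((5+0)*(a*4))*((a*4)+x))*(((2+2)+(a*z))*y))+((((0*4)+4)+((8+x)*(5+x)))+(((7+3)*a)*((4*4)+b))))) -> (((((5+0)*(a*4))*((a*4)+x))*(((2+2)+(a*z))*y))+((((0*4)+4)+((8+x)*(5+x)))+(((7+3)*a)*((4*4)+b)))); overall: (1*(((((5+0)*(a*4))*((a*4)+x))*(((2+2)+(a*z))*y))+((((0*4)+4)+((8+x)*(5+x)))+(((7+3)*a)*((4*4)+b))))) -> (((((5+0)*(a*4))*((a*4)+x))*(((2+2)+(a*z))*y))+((((0*4)+4)+((8+x)*(5+x)))+(((7+3)*a)*((4*4)+b))))
Step 2: at LLLL: (5+0) -> 5; overall: (((((5+0)*(a*4))*((a*4)+x))*(((2+2)+(a*z))*y))+((((0*4)+4)+((8+x)*(5+x)))+(((7+3)*a)*((4*4)+b)))) -> ((((5*(a*4))*((a*4)+x))*(((2+2)+(a*z))*y))+((((0*4)+4)+((8+x)*(5+x)))+(((7+3)*a)*((4*4)+b))))
Step 3: at LRLL: (2+2) -> 4; overall: ((((5*(a*4))*((a*4)+x))*(((2+2)+(a*z))*y))+((((0*4)+4)+((8+x)*(5+x)))+(((7+3)*a)*((4*4)+b)))) -> ((((5*(a*4))*((a*4)+x))*((4+(a*z))*y))+((((0*4)+4)+((8+x)*(5+x)))+(((7+3)*a)*((4*4)+b))))
Step 4: at RLLL: (0*4) -> 0; overall: ((((5*(a*4))*((a*4)+x))*((4+(a*z))*y))+((((0*4)+4)+((8+x)*(5+x)))+(((7+3)*a)*((4*4)+b)))) -> ((((5*(a*4))*((a*4)+x))*((4+(a*z))*y))+(((0+4)+((8+x)*(5+x)))+(((7+3)*a)*((4*4)+b))))
Step 5: at RLL: (0+4) -> 4; overall: ((((5*(a*4))*((a*4)+x))*((4+(a*z))*y))+(((0+4)+((8+x)*(5+x)))+(((7+3)*a)*((4*4)+b)))) -> ((((5*(a*4))*((a*4)+x))*((4+(a*z))*y))+((4+((8+x)*(5+x)))+(((7+3)*a)*((4*4)+b))))
Step 6: at RRLL: (7+3) -> 10; overall: ((((5*(a*4))*((a*4)+x))*((4+(a*z))*y))+((4+((8+x)*(5+x)))+(((7+3)*a)*((4*4)+b)))) -> ((((5*(a*4))*((a*4)+x))*((4+(a*z))*y))+((4+((8+x)*(5+x)))+((10*a)*((4*4)+b))))
Step 7: at RRRL: (4*4) -> 16; overall: ((((5*(a*4))*((a*4)+x))*((4+(a*z))*y))+((4+((8+x)*(5+x)))+((10*a)*((4*4)+b)))) -> ((((5*(a*4))*((a*4)+x))*((4+(a*z))*y))+((4+((8+x)*(5+x)))+((10*a)*(16+b))))
Fixed point: ((((5*(a*4))*((a*4)+x))*((4+(a*z))*y))+((4+((8+x)*(5+x)))+((10*a)*(16+b))))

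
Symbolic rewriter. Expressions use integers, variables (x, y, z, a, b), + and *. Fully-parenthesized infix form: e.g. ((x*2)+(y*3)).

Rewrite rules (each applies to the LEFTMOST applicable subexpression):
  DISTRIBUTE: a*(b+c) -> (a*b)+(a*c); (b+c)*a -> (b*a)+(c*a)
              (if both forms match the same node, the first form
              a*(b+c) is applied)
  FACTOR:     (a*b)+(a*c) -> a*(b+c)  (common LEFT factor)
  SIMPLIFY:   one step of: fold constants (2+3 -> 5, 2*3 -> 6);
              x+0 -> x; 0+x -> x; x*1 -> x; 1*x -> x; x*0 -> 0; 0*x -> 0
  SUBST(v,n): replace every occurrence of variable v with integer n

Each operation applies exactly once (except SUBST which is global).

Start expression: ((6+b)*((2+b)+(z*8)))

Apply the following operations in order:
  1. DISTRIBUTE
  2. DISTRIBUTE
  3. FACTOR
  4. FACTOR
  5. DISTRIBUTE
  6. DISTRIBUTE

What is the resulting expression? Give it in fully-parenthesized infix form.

Start: ((6+b)*((2+b)+(z*8)))
Apply DISTRIBUTE at root (target: ((6+b)*((2+b)+(z*8)))): ((6+b)*((2+b)+(z*8))) -> (((6+b)*(2+b))+((6+b)*(z*8)))
Apply DISTRIBUTE at L (target: ((6+b)*(2+b))): (((6+b)*(2+b))+((6+b)*(z*8))) -> ((((6+b)*2)+((6+b)*b))+((6+b)*(z*8)))
Apply FACTOR at L (target: (((6+b)*2)+((6+b)*b))): ((((6+b)*2)+((6+b)*b))+((6+b)*(z*8))) -> (((6+b)*(2+b))+((6+b)*(z*8)))
Apply FACTOR at root (target: (((6+b)*(2+b))+((6+b)*(z*8)))): (((6+b)*(2+b))+((6+b)*(z*8))) -> ((6+b)*((2+b)+(z*8)))
Apply DISTRIBUTE at root (target: ((6+b)*((2+b)+(z*8)))): ((6+b)*((2+b)+(z*8))) -> (((6+b)*(2+b))+((6+b)*(z*8)))
Apply DISTRIBUTE at L (target: ((6+b)*(2+b))): (((6+b)*(2+b))+((6+b)*(z*8))) -> ((((6+b)*2)+((6+b)*b))+((6+b)*(z*8)))

Answer: ((((6+b)*2)+((6+b)*b))+((6+b)*(z*8)))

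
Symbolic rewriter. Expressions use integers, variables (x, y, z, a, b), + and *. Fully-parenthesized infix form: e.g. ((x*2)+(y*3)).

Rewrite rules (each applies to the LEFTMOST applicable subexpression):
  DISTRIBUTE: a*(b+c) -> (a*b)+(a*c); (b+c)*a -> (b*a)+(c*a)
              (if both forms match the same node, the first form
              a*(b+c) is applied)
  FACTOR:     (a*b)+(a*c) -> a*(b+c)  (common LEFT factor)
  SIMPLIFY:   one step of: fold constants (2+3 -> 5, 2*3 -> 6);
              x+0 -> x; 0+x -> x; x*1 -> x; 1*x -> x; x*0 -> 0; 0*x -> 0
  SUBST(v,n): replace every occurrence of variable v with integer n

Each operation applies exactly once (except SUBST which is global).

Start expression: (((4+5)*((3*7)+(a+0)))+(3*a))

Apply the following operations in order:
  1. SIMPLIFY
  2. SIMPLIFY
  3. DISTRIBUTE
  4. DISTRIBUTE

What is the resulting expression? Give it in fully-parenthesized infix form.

Answer: (((9*21)+((9*a)+(9*0)))+(3*a))

Derivation:
Start: (((4+5)*((3*7)+(a+0)))+(3*a))
Apply SIMPLIFY at LL (target: (4+5)): (((4+5)*((3*7)+(a+0)))+(3*a)) -> ((9*((3*7)+(a+0)))+(3*a))
Apply SIMPLIFY at LRL (target: (3*7)): ((9*((3*7)+(a+0)))+(3*a)) -> ((9*(21+(a+0)))+(3*a))
Apply DISTRIBUTE at L (target: (9*(21+(a+0)))): ((9*(21+(a+0)))+(3*a)) -> (((9*21)+(9*(a+0)))+(3*a))
Apply DISTRIBUTE at LR (target: (9*(a+0))): (((9*21)+(9*(a+0)))+(3*a)) -> (((9*21)+((9*a)+(9*0)))+(3*a))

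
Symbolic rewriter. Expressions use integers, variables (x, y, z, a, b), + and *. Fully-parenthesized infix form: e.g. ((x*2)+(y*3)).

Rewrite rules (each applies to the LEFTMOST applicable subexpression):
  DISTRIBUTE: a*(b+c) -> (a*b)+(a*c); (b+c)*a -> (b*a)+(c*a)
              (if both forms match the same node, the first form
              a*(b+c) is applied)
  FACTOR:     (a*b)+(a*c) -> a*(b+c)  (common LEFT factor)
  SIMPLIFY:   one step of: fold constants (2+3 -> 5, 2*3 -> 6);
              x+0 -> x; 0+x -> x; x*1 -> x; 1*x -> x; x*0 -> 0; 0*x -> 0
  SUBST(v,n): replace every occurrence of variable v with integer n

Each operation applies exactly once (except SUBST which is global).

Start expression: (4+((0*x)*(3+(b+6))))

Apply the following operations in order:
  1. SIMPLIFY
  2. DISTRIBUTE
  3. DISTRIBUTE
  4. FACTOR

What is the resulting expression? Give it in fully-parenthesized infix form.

Start: (4+((0*x)*(3+(b+6))))
Apply SIMPLIFY at RL (target: (0*x)): (4+((0*x)*(3+(b+6)))) -> (4+(0*(3+(b+6))))
Apply DISTRIBUTE at R (target: (0*(3+(b+6)))): (4+(0*(3+(b+6)))) -> (4+((0*3)+(0*(b+6))))
Apply DISTRIBUTE at RR (target: (0*(b+6))): (4+((0*3)+(0*(b+6)))) -> (4+((0*3)+((0*b)+(0*6))))
Apply FACTOR at RR (target: ((0*b)+(0*6))): (4+((0*3)+((0*b)+(0*6)))) -> (4+((0*3)+(0*(b+6))))

Answer: (4+((0*3)+(0*(b+6))))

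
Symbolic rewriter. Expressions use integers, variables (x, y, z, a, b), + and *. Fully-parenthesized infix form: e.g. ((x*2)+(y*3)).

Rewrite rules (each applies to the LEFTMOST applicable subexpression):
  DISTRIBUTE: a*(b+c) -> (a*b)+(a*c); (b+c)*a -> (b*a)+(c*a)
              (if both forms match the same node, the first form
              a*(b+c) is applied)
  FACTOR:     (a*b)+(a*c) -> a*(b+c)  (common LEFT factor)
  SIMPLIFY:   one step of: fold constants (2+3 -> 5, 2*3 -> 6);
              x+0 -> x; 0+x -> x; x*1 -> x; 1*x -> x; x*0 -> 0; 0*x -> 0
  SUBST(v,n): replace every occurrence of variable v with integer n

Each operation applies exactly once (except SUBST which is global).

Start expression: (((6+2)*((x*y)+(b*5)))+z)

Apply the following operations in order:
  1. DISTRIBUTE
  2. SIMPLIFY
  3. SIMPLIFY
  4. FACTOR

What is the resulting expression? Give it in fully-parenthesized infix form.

Start: (((6+2)*((x*y)+(b*5)))+z)
Apply DISTRIBUTE at L (target: ((6+2)*((x*y)+(b*5)))): (((6+2)*((x*y)+(b*5)))+z) -> ((((6+2)*(x*y))+((6+2)*(b*5)))+z)
Apply SIMPLIFY at LLL (target: (6+2)): ((((6+2)*(x*y))+((6+2)*(b*5)))+z) -> (((8*(x*y))+((6+2)*(b*5)))+z)
Apply SIMPLIFY at LRL (target: (6+2)): (((8*(x*y))+((6+2)*(b*5)))+z) -> (((8*(x*y))+(8*(b*5)))+z)
Apply FACTOR at L (target: ((8*(x*y))+(8*(b*5)))): (((8*(x*y))+(8*(b*5)))+z) -> ((8*((x*y)+(b*5)))+z)

Answer: ((8*((x*y)+(b*5)))+z)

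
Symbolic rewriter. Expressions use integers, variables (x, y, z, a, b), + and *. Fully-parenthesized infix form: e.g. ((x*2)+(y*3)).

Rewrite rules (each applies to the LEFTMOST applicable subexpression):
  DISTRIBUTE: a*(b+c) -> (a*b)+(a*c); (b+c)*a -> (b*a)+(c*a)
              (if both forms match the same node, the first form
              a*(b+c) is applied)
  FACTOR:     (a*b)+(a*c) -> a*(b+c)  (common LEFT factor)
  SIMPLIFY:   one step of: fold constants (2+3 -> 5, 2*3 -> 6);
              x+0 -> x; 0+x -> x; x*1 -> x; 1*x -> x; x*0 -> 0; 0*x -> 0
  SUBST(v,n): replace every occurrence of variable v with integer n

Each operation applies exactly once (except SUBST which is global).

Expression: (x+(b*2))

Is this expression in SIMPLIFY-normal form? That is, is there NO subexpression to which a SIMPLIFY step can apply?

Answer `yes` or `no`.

Expression: (x+(b*2))
Scanning for simplifiable subexpressions (pre-order)...
  at root: (x+(b*2)) (not simplifiable)
  at R: (b*2) (not simplifiable)
Result: no simplifiable subexpression found -> normal form.

Answer: yes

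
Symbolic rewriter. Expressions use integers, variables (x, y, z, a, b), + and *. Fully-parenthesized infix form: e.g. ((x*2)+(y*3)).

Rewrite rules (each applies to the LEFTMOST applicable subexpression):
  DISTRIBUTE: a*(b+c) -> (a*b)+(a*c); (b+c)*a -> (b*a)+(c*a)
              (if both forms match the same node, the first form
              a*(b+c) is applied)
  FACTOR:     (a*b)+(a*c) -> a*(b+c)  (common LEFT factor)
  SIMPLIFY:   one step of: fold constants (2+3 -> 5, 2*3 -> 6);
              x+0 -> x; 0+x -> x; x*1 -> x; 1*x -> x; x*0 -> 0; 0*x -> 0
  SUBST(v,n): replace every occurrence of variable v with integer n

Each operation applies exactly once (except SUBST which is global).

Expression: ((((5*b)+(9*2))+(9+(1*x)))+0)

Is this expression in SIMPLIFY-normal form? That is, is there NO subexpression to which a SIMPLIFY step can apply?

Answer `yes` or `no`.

Expression: ((((5*b)+(9*2))+(9+(1*x)))+0)
Scanning for simplifiable subexpressions (pre-order)...
  at root: ((((5*b)+(9*2))+(9+(1*x)))+0) (SIMPLIFIABLE)
  at L: (((5*b)+(9*2))+(9+(1*x))) (not simplifiable)
  at LL: ((5*b)+(9*2)) (not simplifiable)
  at LLL: (5*b) (not simplifiable)
  at LLR: (9*2) (SIMPLIFIABLE)
  at LR: (9+(1*x)) (not simplifiable)
  at LRR: (1*x) (SIMPLIFIABLE)
Found simplifiable subexpr at path root: ((((5*b)+(9*2))+(9+(1*x)))+0)
One SIMPLIFY step would give: (((5*b)+(9*2))+(9+(1*x)))
-> NOT in normal form.

Answer: no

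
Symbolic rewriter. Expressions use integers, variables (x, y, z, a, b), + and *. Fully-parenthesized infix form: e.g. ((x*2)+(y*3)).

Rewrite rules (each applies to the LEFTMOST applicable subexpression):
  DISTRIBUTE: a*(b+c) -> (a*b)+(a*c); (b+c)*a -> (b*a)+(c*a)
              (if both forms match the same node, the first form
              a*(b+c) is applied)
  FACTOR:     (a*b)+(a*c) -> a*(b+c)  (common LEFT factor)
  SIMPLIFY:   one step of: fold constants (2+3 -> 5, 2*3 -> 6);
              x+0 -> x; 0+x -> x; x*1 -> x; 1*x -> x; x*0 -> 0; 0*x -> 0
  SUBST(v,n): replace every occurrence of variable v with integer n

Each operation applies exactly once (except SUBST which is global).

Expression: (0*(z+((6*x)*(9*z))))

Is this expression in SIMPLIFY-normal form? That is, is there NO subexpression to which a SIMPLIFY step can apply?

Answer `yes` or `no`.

Expression: (0*(z+((6*x)*(9*z))))
Scanning for simplifiable subexpressions (pre-order)...
  at root: (0*(z+((6*x)*(9*z)))) (SIMPLIFIABLE)
  at R: (z+((6*x)*(9*z))) (not simplifiable)
  at RR: ((6*x)*(9*z)) (not simplifiable)
  at RRL: (6*x) (not simplifiable)
  at RRR: (9*z) (not simplifiable)
Found simplifiable subexpr at path root: (0*(z+((6*x)*(9*z))))
One SIMPLIFY step would give: 0
-> NOT in normal form.

Answer: no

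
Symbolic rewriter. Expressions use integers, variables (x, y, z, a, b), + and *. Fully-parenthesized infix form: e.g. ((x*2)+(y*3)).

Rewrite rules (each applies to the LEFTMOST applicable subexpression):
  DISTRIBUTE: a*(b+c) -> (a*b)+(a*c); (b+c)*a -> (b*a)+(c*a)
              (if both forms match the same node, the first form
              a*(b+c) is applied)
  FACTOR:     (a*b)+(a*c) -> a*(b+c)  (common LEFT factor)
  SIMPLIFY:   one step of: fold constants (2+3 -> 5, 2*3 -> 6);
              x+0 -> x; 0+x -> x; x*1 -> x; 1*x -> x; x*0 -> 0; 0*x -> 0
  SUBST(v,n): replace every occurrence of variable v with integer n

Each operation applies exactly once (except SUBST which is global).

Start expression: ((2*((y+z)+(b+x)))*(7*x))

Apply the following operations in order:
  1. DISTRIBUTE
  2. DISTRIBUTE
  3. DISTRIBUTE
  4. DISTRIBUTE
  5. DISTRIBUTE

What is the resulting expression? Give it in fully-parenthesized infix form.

Answer: ((((2*y)*(7*x))+((2*z)*(7*x)))+(((2*b)+(2*x))*(7*x)))

Derivation:
Start: ((2*((y+z)+(b+x)))*(7*x))
Apply DISTRIBUTE at L (target: (2*((y+z)+(b+x)))): ((2*((y+z)+(b+x)))*(7*x)) -> (((2*(y+z))+(2*(b+x)))*(7*x))
Apply DISTRIBUTE at root (target: (((2*(y+z))+(2*(b+x)))*(7*x))): (((2*(y+z))+(2*(b+x)))*(7*x)) -> (((2*(y+z))*(7*x))+((2*(b+x))*(7*x)))
Apply DISTRIBUTE at LL (target: (2*(y+z))): (((2*(y+z))*(7*x))+((2*(b+x))*(7*x))) -> ((((2*y)+(2*z))*(7*x))+((2*(b+x))*(7*x)))
Apply DISTRIBUTE at L (target: (((2*y)+(2*z))*(7*x))): ((((2*y)+(2*z))*(7*x))+((2*(b+x))*(7*x))) -> ((((2*y)*(7*x))+((2*z)*(7*x)))+((2*(b+x))*(7*x)))
Apply DISTRIBUTE at RL (target: (2*(b+x))): ((((2*y)*(7*x))+((2*z)*(7*x)))+((2*(b+x))*(7*x))) -> ((((2*y)*(7*x))+((2*z)*(7*x)))+(((2*b)+(2*x))*(7*x)))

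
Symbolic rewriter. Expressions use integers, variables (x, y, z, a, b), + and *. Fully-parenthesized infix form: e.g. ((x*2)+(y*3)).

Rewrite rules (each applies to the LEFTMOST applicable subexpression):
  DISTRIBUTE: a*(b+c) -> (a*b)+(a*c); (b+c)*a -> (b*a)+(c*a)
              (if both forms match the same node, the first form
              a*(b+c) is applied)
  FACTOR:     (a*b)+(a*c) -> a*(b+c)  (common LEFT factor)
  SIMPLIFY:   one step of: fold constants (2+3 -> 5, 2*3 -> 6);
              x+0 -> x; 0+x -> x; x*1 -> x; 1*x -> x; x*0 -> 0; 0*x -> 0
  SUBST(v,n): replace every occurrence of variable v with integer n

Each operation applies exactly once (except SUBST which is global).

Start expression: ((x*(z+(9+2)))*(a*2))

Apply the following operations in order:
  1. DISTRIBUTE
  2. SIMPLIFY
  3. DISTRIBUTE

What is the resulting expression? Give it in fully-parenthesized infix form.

Start: ((x*(z+(9+2)))*(a*2))
Apply DISTRIBUTE at L (target: (x*(z+(9+2)))): ((x*(z+(9+2)))*(a*2)) -> (((x*z)+(x*(9+2)))*(a*2))
Apply SIMPLIFY at LRR (target: (9+2)): (((x*z)+(x*(9+2)))*(a*2)) -> (((x*z)+(x*11))*(a*2))
Apply DISTRIBUTE at root (target: (((x*z)+(x*11))*(a*2))): (((x*z)+(x*11))*(a*2)) -> (((x*z)*(a*2))+((x*11)*(a*2)))

Answer: (((x*z)*(a*2))+((x*11)*(a*2)))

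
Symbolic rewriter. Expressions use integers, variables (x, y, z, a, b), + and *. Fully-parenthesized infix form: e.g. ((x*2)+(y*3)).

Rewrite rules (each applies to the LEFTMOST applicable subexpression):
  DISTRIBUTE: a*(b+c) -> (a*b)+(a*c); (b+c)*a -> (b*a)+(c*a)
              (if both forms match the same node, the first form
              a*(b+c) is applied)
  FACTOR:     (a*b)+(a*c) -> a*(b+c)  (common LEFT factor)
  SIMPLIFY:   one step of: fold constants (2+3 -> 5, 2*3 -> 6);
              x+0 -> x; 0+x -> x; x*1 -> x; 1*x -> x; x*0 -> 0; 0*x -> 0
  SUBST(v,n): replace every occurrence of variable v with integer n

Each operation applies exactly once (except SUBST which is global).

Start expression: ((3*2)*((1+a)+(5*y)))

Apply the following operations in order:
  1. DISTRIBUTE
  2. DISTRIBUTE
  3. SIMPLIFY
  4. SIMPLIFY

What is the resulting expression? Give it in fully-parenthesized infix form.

Answer: ((6+((3*2)*a))+((3*2)*(5*y)))

Derivation:
Start: ((3*2)*((1+a)+(5*y)))
Apply DISTRIBUTE at root (target: ((3*2)*((1+a)+(5*y)))): ((3*2)*((1+a)+(5*y))) -> (((3*2)*(1+a))+((3*2)*(5*y)))
Apply DISTRIBUTE at L (target: ((3*2)*(1+a))): (((3*2)*(1+a))+((3*2)*(5*y))) -> ((((3*2)*1)+((3*2)*a))+((3*2)*(5*y)))
Apply SIMPLIFY at LL (target: ((3*2)*1)): ((((3*2)*1)+((3*2)*a))+((3*2)*(5*y))) -> (((3*2)+((3*2)*a))+((3*2)*(5*y)))
Apply SIMPLIFY at LL (target: (3*2)): (((3*2)+((3*2)*a))+((3*2)*(5*y))) -> ((6+((3*2)*a))+((3*2)*(5*y)))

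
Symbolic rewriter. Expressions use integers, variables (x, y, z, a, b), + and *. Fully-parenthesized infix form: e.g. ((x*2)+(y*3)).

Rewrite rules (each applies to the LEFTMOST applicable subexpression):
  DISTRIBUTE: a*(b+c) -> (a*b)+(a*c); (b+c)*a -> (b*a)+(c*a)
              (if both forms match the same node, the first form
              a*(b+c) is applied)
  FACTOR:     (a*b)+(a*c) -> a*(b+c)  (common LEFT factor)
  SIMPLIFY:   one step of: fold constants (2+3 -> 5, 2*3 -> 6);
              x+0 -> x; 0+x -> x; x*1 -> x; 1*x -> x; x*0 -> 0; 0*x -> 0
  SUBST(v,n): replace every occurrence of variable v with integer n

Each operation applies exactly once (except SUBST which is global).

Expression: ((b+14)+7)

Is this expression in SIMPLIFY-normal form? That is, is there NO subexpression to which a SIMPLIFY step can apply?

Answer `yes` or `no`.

Expression: ((b+14)+7)
Scanning for simplifiable subexpressions (pre-order)...
  at root: ((b+14)+7) (not simplifiable)
  at L: (b+14) (not simplifiable)
Result: no simplifiable subexpression found -> normal form.

Answer: yes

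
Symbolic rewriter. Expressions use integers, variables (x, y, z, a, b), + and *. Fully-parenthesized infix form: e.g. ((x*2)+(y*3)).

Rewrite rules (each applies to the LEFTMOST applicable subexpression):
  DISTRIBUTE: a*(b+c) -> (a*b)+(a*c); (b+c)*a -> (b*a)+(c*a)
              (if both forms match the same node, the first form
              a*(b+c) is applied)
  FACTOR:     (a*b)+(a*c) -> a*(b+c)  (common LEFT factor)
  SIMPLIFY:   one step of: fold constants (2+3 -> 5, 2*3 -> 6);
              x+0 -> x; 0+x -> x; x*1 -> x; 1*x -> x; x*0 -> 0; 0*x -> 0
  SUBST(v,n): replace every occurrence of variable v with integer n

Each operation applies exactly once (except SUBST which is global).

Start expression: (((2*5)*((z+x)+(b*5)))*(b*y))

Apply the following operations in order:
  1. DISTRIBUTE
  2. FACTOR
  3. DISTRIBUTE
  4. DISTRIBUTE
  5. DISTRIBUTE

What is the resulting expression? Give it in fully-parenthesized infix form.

Start: (((2*5)*((z+x)+(b*5)))*(b*y))
Apply DISTRIBUTE at L (target: ((2*5)*((z+x)+(b*5)))): (((2*5)*((z+x)+(b*5)))*(b*y)) -> ((((2*5)*(z+x))+((2*5)*(b*5)))*(b*y))
Apply FACTOR at L (target: (((2*5)*(z+x))+((2*5)*(b*5)))): ((((2*5)*(z+x))+((2*5)*(b*5)))*(b*y)) -> (((2*5)*((z+x)+(b*5)))*(b*y))
Apply DISTRIBUTE at L (target: ((2*5)*((z+x)+(b*5)))): (((2*5)*((z+x)+(b*5)))*(b*y)) -> ((((2*5)*(z+x))+((2*5)*(b*5)))*(b*y))
Apply DISTRIBUTE at root (target: ((((2*5)*(z+x))+((2*5)*(b*5)))*(b*y))): ((((2*5)*(z+x))+((2*5)*(b*5)))*(b*y)) -> ((((2*5)*(z+x))*(b*y))+(((2*5)*(b*5))*(b*y)))
Apply DISTRIBUTE at LL (target: ((2*5)*(z+x))): ((((2*5)*(z+x))*(b*y))+(((2*5)*(b*5))*(b*y))) -> (((((2*5)*z)+((2*5)*x))*(b*y))+(((2*5)*(b*5))*(b*y)))

Answer: (((((2*5)*z)+((2*5)*x))*(b*y))+(((2*5)*(b*5))*(b*y)))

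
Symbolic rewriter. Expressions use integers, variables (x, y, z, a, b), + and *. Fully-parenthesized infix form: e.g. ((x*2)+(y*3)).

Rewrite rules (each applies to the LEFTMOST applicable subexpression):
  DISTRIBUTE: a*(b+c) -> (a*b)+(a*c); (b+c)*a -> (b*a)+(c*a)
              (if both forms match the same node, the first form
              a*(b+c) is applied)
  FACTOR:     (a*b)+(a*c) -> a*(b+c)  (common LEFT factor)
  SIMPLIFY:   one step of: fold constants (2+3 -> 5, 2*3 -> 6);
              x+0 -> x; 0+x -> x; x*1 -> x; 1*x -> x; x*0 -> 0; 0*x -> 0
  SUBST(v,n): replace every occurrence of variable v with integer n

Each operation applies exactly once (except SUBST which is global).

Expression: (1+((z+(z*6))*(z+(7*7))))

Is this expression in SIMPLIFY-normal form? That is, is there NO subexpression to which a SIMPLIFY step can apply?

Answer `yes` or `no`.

Expression: (1+((z+(z*6))*(z+(7*7))))
Scanning for simplifiable subexpressions (pre-order)...
  at root: (1+((z+(z*6))*(z+(7*7)))) (not simplifiable)
  at R: ((z+(z*6))*(z+(7*7))) (not simplifiable)
  at RL: (z+(z*6)) (not simplifiable)
  at RLR: (z*6) (not simplifiable)
  at RR: (z+(7*7)) (not simplifiable)
  at RRR: (7*7) (SIMPLIFIABLE)
Found simplifiable subexpr at path RRR: (7*7)
One SIMPLIFY step would give: (1+((z+(z*6))*(z+49)))
-> NOT in normal form.

Answer: no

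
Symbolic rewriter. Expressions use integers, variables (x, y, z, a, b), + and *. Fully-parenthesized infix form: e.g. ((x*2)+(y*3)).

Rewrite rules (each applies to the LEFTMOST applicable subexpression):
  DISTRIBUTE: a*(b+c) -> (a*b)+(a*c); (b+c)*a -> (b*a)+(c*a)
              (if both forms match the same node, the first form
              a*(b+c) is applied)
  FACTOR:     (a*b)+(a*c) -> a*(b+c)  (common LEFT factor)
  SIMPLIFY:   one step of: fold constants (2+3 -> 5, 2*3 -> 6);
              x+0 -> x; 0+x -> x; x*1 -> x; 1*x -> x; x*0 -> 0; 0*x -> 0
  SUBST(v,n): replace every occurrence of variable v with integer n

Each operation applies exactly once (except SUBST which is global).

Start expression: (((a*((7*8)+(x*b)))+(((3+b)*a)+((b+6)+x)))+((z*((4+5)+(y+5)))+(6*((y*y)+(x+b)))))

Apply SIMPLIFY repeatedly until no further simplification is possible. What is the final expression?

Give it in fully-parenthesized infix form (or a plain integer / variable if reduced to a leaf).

Answer: (((a*(56+(x*b)))+(((3+b)*a)+((b+6)+x)))+((z*(9+(y+5)))+(6*((y*y)+(x+b)))))

Derivation:
Start: (((a*((7*8)+(x*b)))+(((3+b)*a)+((b+6)+x)))+((z*((4+5)+(y+5)))+(6*((y*y)+(x+b)))))
Step 1: at LLRL: (7*8) -> 56; overall: (((a*((7*8)+(x*b)))+(((3+b)*a)+((b+6)+x)))+((z*((4+5)+(y+5)))+(6*((y*y)+(x+b))))) -> (((a*(56+(x*b)))+(((3+b)*a)+((b+6)+x)))+((z*((4+5)+(y+5)))+(6*((y*y)+(x+b)))))
Step 2: at RLRL: (4+5) -> 9; overall: (((a*(56+(x*b)))+(((3+b)*a)+((b+6)+x)))+((z*((4+5)+(y+5)))+(6*((y*y)+(x+b))))) -> (((a*(56+(x*b)))+(((3+b)*a)+((b+6)+x)))+((z*(9+(y+5)))+(6*((y*y)+(x+b)))))
Fixed point: (((a*(56+(x*b)))+(((3+b)*a)+((b+6)+x)))+((z*(9+(y+5)))+(6*((y*y)+(x+b)))))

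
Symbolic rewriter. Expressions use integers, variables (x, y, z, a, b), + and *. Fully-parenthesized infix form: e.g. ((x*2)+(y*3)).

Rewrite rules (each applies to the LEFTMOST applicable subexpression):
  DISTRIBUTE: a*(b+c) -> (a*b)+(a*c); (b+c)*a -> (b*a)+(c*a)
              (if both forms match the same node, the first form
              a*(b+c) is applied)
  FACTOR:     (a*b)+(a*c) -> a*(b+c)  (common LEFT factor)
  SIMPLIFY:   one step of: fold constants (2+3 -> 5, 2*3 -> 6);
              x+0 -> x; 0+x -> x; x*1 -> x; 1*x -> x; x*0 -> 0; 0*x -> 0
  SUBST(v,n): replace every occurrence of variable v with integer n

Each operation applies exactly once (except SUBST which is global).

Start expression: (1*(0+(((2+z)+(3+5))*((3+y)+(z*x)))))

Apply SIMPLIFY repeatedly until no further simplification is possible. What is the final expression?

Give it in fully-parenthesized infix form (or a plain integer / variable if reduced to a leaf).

Answer: (((2+z)+8)*((3+y)+(z*x)))

Derivation:
Start: (1*(0+(((2+z)+(3+5))*((3+y)+(z*x)))))
Step 1: at root: (1*(0+(((2+z)+(3+5))*((3+y)+(z*x))))) -> (0+(((2+z)+(3+5))*((3+y)+(z*x)))); overall: (1*(0+(((2+z)+(3+5))*((3+y)+(z*x))))) -> (0+(((2+z)+(3+5))*((3+y)+(z*x))))
Step 2: at root: (0+(((2+z)+(3+5))*((3+y)+(z*x)))) -> (((2+z)+(3+5))*((3+y)+(z*x))); overall: (0+(((2+z)+(3+5))*((3+y)+(z*x)))) -> (((2+z)+(3+5))*((3+y)+(z*x)))
Step 3: at LR: (3+5) -> 8; overall: (((2+z)+(3+5))*((3+y)+(z*x))) -> (((2+z)+8)*((3+y)+(z*x)))
Fixed point: (((2+z)+8)*((3+y)+(z*x)))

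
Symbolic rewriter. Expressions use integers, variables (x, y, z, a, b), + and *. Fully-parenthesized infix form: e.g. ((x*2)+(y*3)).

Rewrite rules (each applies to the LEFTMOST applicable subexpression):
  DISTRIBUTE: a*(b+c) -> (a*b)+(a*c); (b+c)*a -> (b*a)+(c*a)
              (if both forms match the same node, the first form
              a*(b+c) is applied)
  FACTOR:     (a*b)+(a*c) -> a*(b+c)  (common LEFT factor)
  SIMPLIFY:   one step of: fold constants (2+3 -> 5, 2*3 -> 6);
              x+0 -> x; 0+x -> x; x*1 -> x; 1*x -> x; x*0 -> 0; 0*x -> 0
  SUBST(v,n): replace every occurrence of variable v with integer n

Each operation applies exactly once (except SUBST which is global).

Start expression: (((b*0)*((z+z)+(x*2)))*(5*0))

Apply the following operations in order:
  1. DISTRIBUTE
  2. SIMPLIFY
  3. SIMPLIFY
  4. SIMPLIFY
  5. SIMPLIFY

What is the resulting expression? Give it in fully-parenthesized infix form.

Answer: ((0*(x*2))*(5*0))

Derivation:
Start: (((b*0)*((z+z)+(x*2)))*(5*0))
Apply DISTRIBUTE at L (target: ((b*0)*((z+z)+(x*2)))): (((b*0)*((z+z)+(x*2)))*(5*0)) -> ((((b*0)*(z+z))+((b*0)*(x*2)))*(5*0))
Apply SIMPLIFY at LLL (target: (b*0)): ((((b*0)*(z+z))+((b*0)*(x*2)))*(5*0)) -> (((0*(z+z))+((b*0)*(x*2)))*(5*0))
Apply SIMPLIFY at LL (target: (0*(z+z))): (((0*(z+z))+((b*0)*(x*2)))*(5*0)) -> ((0+((b*0)*(x*2)))*(5*0))
Apply SIMPLIFY at L (target: (0+((b*0)*(x*2)))): ((0+((b*0)*(x*2)))*(5*0)) -> (((b*0)*(x*2))*(5*0))
Apply SIMPLIFY at LL (target: (b*0)): (((b*0)*(x*2))*(5*0)) -> ((0*(x*2))*(5*0))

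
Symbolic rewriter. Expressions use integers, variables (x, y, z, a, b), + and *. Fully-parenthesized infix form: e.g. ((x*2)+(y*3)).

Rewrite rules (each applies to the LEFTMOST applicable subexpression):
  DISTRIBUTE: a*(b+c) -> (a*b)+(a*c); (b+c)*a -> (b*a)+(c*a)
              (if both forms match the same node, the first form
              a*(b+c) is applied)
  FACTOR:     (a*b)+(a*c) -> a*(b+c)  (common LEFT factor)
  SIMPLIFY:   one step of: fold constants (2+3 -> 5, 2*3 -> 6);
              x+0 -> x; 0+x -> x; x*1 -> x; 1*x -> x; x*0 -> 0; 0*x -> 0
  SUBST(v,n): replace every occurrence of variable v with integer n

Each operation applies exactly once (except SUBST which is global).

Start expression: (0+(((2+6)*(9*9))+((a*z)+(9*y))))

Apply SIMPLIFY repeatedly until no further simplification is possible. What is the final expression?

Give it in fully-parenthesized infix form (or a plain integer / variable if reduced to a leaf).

Answer: (648+((a*z)+(9*y)))

Derivation:
Start: (0+(((2+6)*(9*9))+((a*z)+(9*y))))
Step 1: at root: (0+(((2+6)*(9*9))+((a*z)+(9*y)))) -> (((2+6)*(9*9))+((a*z)+(9*y))); overall: (0+(((2+6)*(9*9))+((a*z)+(9*y)))) -> (((2+6)*(9*9))+((a*z)+(9*y)))
Step 2: at LL: (2+6) -> 8; overall: (((2+6)*(9*9))+((a*z)+(9*y))) -> ((8*(9*9))+((a*z)+(9*y)))
Step 3: at LR: (9*9) -> 81; overall: ((8*(9*9))+((a*z)+(9*y))) -> ((8*81)+((a*z)+(9*y)))
Step 4: at L: (8*81) -> 648; overall: ((8*81)+((a*z)+(9*y))) -> (648+((a*z)+(9*y)))
Fixed point: (648+((a*z)+(9*y)))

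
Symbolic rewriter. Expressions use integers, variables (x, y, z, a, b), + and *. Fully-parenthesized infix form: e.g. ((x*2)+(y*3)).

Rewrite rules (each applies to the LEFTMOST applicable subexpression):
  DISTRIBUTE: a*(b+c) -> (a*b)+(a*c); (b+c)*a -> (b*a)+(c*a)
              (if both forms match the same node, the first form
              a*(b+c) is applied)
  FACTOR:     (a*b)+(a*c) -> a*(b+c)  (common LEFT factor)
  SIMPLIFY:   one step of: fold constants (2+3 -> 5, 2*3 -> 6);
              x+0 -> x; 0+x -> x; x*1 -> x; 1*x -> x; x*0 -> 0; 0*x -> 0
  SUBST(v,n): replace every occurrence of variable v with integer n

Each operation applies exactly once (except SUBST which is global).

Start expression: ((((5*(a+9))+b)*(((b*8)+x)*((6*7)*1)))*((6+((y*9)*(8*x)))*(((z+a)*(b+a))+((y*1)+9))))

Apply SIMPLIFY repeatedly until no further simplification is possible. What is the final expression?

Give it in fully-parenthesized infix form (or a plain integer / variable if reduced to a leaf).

Start: ((((5*(a+9))+b)*(((b*8)+x)*((6*7)*1)))*((6+((y*9)*(8*x)))*(((z+a)*(b+a))+((y*1)+9))))
Step 1: at LRR: ((6*7)*1) -> (6*7); overall: ((((5*(a+9))+b)*(((b*8)+x)*((6*7)*1)))*((6+((y*9)*(8*x)))*(((z+a)*(b+a))+((y*1)+9)))) -> ((((5*(a+9))+b)*(((b*8)+x)*(6*7)))*((6+((y*9)*(8*x)))*(((z+a)*(b+a))+((y*1)+9))))
Step 2: at LRR: (6*7) -> 42; overall: ((((5*(a+9))+b)*(((b*8)+x)*(6*7)))*((6+((y*9)*(8*x)))*(((z+a)*(b+a))+((y*1)+9)))) -> ((((5*(a+9))+b)*(((b*8)+x)*42))*((6+((y*9)*(8*x)))*(((z+a)*(b+a))+((y*1)+9))))
Step 3: at RRRL: (y*1) -> y; overall: ((((5*(a+9))+b)*(((b*8)+x)*42))*((6+((y*9)*(8*x)))*(((z+a)*(b+a))+((y*1)+9)))) -> ((((5*(a+9))+b)*(((b*8)+x)*42))*((6+((y*9)*(8*x)))*(((z+a)*(b+a))+(y+9))))
Fixed point: ((((5*(a+9))+b)*(((b*8)+x)*42))*((6+((y*9)*(8*x)))*(((z+a)*(b+a))+(y+9))))

Answer: ((((5*(a+9))+b)*(((b*8)+x)*42))*((6+((y*9)*(8*x)))*(((z+a)*(b+a))+(y+9))))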